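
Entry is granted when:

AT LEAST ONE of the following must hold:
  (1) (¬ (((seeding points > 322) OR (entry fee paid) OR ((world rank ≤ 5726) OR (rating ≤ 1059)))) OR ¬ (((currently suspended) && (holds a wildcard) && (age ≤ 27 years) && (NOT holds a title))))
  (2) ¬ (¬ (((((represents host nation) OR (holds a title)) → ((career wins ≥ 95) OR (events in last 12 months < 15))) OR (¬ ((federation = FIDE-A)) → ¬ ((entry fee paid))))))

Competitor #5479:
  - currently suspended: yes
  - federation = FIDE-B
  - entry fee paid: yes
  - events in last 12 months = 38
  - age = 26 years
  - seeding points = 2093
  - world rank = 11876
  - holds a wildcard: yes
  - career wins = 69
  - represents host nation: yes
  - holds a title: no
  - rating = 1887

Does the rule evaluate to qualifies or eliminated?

Atomic conditions:
  seeding points > 322: 2093 > 322 is true
  entry fee paid: yes → true
  world rank ≤ 5726: 11876 ≤ 5726 is false
  rating ≤ 1059: 1887 ≤ 1059 is false
  currently suspended: yes → true
  holds a wildcard: yes → true
  age ≤ 27 years: 26 ≤ 27 is true
  NOT holds a title: no → true
  represents host nation: yes → true
  holds a title: no → false
  career wins ≥ 95: 69 ≥ 95 is false
  events in last 12 months < 15: 38 < 15 is false
  federation = FIDE-A: FIDE-B == FIDE-A is false
Combine:
[1.1.1.3] false OR false = false
[1.1.1] true OR true OR false = true
[1.1] NOT true = false
[1.2.1] true AND true AND true AND true = true
[1.2] NOT true = false
[1] false OR false = false
[2.1.1.1.1] true OR false = true
[2.1.1.1.2] false OR false = false
[2.1.1.1] true → false = false
[2.1.1.2.1] NOT false = true
[2.1.1.2.2] NOT true = false
[2.1.1.2] true → false = false
[2.1.1] false OR false = false
[2.1] NOT false = true
[2] NOT true = false
[root] false OR false = false
Overall: false → eliminated

Eliminated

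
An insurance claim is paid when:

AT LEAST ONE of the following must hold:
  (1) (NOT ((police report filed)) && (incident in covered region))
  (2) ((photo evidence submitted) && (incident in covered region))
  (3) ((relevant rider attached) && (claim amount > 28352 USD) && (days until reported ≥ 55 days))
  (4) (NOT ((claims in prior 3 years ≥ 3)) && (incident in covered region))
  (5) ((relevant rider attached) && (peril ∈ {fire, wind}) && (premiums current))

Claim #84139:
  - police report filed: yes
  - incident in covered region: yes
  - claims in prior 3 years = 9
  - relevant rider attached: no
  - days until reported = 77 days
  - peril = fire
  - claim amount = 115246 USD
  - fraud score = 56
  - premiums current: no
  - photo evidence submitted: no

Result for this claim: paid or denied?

Denied

Atomic conditions:
  police report filed: yes → true
  incident in covered region: yes → true
  photo evidence submitted: no → false
  relevant rider attached: no → false
  claim amount > 28352 USD: 115246 > 28352 is true
  days until reported ≥ 55 days: 77 ≥ 55 is true
  claims in prior 3 years ≥ 3: 9 ≥ 3 is true
  peril ∈ {fire, wind}: fire is in the set → true
  premiums current: no → false
Combine:
[1.1] NOT true = false
[1] false AND true = false
[2] false AND true = false
[3] false AND true AND true = false
[4.1] NOT true = false
[4] false AND true = false
[5] false AND true AND false = false
[root] false OR false OR false OR false OR false = false
Overall: false → denied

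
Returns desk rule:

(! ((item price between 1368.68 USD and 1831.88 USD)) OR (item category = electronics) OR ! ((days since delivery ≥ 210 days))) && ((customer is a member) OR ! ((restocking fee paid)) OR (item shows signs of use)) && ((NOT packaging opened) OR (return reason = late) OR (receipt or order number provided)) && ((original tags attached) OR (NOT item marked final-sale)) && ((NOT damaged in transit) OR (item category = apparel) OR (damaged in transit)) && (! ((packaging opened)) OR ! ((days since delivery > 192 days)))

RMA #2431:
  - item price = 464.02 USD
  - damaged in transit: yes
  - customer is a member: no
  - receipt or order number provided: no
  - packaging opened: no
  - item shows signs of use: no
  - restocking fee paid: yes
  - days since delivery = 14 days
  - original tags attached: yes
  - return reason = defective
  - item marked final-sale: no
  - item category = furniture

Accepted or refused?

Atomic conditions:
  item price between 1368.68 USD and 1831.88 USD: 464.02 in [1368.68, 1831.88] is false
  item category = electronics: furniture == electronics is false
  days since delivery ≥ 210 days: 14 ≥ 210 is false
  customer is a member: no → false
  restocking fee paid: yes → true
  item shows signs of use: no → false
  NOT packaging opened: no → true
  return reason = late: defective == late is false
  receipt or order number provided: no → false
  original tags attached: yes → true
  NOT item marked final-sale: no → true
  NOT damaged in transit: yes → false
  item category = apparel: furniture == apparel is false
  damaged in transit: yes → true
  packaging opened: no → false
  days since delivery > 192 days: 14 > 192 is false
Combine:
[1.1] NOT false = true
[1.3] NOT false = true
[1] true OR false OR true = true
[2.2] NOT true = false
[2] false OR false OR false = false
[3] true OR false OR false = true
[4] true OR true = true
[5] false OR false OR true = true
[6.1] NOT false = true
[6.2] NOT false = true
[6] true OR true = true
[root] true AND false AND true AND true AND true AND true = false
Overall: false → refused

Refused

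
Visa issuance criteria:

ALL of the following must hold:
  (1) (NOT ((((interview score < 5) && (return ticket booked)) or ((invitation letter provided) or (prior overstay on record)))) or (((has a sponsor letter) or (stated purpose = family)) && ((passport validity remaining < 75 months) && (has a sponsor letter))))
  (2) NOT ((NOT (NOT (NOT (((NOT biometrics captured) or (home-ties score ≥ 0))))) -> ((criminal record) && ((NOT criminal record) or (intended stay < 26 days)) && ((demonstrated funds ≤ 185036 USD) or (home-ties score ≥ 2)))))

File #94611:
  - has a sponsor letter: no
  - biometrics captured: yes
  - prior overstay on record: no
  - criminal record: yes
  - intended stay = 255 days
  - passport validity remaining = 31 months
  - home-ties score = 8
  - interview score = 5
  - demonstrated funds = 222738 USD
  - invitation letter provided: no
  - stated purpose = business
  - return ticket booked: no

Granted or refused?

Refused

Atomic conditions:
  interview score < 5: 5 < 5 is false
  return ticket booked: no → false
  invitation letter provided: no → false
  prior overstay on record: no → false
  has a sponsor letter: no → false
  stated purpose = family: business == family is false
  passport validity remaining < 75 months: 31 < 75 is true
  NOT biometrics captured: yes → false
  home-ties score ≥ 0: 8 ≥ 0 is true
  criminal record: yes → true
  NOT criminal record: yes → false
  intended stay < 26 days: 255 < 26 is false
  demonstrated funds ≤ 185036 USD: 222738 ≤ 185036 is false
  home-ties score ≥ 2: 8 ≥ 2 is true
Combine:
[1.1.1.1] false AND false = false
[1.1.1.2] false OR false = false
[1.1.1] false OR false = false
[1.1] NOT false = true
[1.2.1] false OR false = false
[1.2.2] true AND false = false
[1.2] false AND false = false
[1] true OR false = true
[2.1.1.1.1.1] false OR true = true
[2.1.1.1.1] NOT true = false
[2.1.1.1] NOT false = true
[2.1.1] NOT true = false
[2.1.2.2] false OR false = false
[2.1.2.3] false OR true = true
[2.1.2] true AND false AND true = false
[2.1] false → false (antecedent false ⇒ implication holds) = true
[2] NOT true = false
[root] true AND false = false
Overall: false → refused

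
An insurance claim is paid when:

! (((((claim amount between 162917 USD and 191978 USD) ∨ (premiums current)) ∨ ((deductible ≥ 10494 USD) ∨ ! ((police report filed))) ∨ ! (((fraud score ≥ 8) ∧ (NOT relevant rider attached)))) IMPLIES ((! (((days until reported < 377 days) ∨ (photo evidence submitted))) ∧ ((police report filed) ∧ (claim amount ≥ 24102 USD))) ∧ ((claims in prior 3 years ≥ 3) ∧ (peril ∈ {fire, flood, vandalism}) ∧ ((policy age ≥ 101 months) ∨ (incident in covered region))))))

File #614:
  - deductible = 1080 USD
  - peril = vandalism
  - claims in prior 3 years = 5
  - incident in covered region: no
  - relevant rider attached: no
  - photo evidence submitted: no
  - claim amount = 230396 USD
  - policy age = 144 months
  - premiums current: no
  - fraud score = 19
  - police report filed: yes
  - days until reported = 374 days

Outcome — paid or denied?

Atomic conditions:
  claim amount between 162917 USD and 191978 USD: 230396 in [162917, 191978] is false
  premiums current: no → false
  deductible ≥ 10494 USD: 1080 ≥ 10494 is false
  police report filed: yes → true
  fraud score ≥ 8: 19 ≥ 8 is true
  NOT relevant rider attached: no → true
  days until reported < 377 days: 374 < 377 is true
  photo evidence submitted: no → false
  claim amount ≥ 24102 USD: 230396 ≥ 24102 is true
  claims in prior 3 years ≥ 3: 5 ≥ 3 is true
  peril ∈ {fire, flood, vandalism}: vandalism is in the set → true
  policy age ≥ 101 months: 144 ≥ 101 is true
  incident in covered region: no → false
Combine:
[1.1.1] false OR false = false
[1.1.2.2] NOT true = false
[1.1.2] false OR false = false
[1.1.3.1] true AND true = true
[1.1.3] NOT true = false
[1.1] false OR false OR false = false
[1.2.1.1.1] true OR false = true
[1.2.1.1] NOT true = false
[1.2.1.2] true AND true = true
[1.2.1] false AND true = false
[1.2.2.3] true OR false = true
[1.2.2] true AND true AND true = true
[1.2] false AND true = false
[1] false → false (antecedent false ⇒ implication holds) = true
[root] NOT true = false
Overall: false → denied

Denied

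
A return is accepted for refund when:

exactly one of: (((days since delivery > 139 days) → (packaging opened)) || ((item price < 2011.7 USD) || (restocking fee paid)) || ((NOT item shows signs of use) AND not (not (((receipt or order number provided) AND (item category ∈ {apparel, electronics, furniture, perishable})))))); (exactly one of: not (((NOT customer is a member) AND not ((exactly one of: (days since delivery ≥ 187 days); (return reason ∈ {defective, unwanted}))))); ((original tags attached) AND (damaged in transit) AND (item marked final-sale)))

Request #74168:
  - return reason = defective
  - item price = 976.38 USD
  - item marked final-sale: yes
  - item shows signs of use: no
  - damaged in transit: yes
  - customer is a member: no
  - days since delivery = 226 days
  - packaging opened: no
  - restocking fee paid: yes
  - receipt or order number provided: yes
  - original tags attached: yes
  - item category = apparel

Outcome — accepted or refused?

Refused

Atomic conditions:
  days since delivery > 139 days: 226 > 139 is true
  packaging opened: no → false
  item price < 2011.7 USD: 976.38 < 2011.7 is true
  restocking fee paid: yes → true
  NOT item shows signs of use: no → true
  receipt or order number provided: yes → true
  item category ∈ {apparel, electronics, furniture, perishable}: apparel is in the set → true
  NOT customer is a member: no → true
  days since delivery ≥ 187 days: 226 ≥ 187 is true
  return reason ∈ {defective, unwanted}: defective is in the set → true
  original tags attached: yes → true
  damaged in transit: yes → true
  item marked final-sale: yes → true
Combine:
[1.1] true → false = false
[1.2] true OR true = true
[1.3.2.1.1] true AND true = true
[1.3.2.1] NOT true = false
[1.3.2] NOT false = true
[1.3] true AND true = true
[1] false OR true OR true = true
[2.1.1.2.1] exactly-one(true, true) = false
[2.1.1.2] NOT false = true
[2.1.1] true AND true = true
[2.1] NOT true = false
[2.2] true AND true AND true = true
[2] exactly-one(false, true) = true
[root] exactly-one(true, true) = false
Overall: false → refused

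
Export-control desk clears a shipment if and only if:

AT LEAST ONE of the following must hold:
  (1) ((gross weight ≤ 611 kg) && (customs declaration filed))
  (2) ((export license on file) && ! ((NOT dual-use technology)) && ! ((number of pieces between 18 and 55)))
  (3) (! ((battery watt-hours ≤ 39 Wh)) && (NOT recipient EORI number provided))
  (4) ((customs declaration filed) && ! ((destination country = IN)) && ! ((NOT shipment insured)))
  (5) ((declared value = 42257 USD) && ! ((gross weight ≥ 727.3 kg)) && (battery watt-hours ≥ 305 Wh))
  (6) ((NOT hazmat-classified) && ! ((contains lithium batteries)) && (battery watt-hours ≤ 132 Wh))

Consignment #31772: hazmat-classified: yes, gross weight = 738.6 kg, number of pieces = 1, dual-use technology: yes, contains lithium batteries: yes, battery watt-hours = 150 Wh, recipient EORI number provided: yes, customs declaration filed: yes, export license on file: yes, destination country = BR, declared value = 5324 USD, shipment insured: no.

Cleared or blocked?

Cleared

Atomic conditions:
  gross weight ≤ 611 kg: 738.6 ≤ 611 is false
  customs declaration filed: yes → true
  export license on file: yes → true
  NOT dual-use technology: yes → false
  number of pieces between 18 and 55: 1 in [18, 55] is false
  battery watt-hours ≤ 39 Wh: 150 ≤ 39 is false
  NOT recipient EORI number provided: yes → false
  destination country = IN: BR == IN is false
  NOT shipment insured: no → true
  declared value = 42257 USD: 5324 == 42257 is false
  gross weight ≥ 727.3 kg: 738.6 ≥ 727.3 is true
  battery watt-hours ≥ 305 Wh: 150 ≥ 305 is false
  NOT hazmat-classified: yes → false
  contains lithium batteries: yes → true
  battery watt-hours ≤ 132 Wh: 150 ≤ 132 is false
Combine:
[1] false AND true = false
[2.2] NOT false = true
[2.3] NOT false = true
[2] true AND true AND true = true
[3.1] NOT false = true
[3] true AND false = false
[4.2] NOT false = true
[4.3] NOT true = false
[4] true AND true AND false = false
[5.2] NOT true = false
[5] false AND false AND false = false
[6.2] NOT true = false
[6] false AND false AND false = false
[root] false OR true OR false OR false OR false OR false = true
Overall: true → cleared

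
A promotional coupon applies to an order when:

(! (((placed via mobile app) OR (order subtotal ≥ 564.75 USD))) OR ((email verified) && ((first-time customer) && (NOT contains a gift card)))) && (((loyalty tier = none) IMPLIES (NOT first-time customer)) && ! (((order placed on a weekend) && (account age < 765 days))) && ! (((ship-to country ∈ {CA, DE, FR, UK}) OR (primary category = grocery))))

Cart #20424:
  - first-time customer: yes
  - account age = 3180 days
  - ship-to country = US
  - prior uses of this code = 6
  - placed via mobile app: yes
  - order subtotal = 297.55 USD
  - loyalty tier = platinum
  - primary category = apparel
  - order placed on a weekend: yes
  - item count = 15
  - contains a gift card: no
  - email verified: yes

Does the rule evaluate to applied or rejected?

Applied

Atomic conditions:
  placed via mobile app: yes → true
  order subtotal ≥ 564.75 USD: 297.55 ≥ 564.75 is false
  email verified: yes → true
  first-time customer: yes → true
  NOT contains a gift card: no → true
  loyalty tier = none: platinum == none is false
  NOT first-time customer: yes → false
  order placed on a weekend: yes → true
  account age < 765 days: 3180 < 765 is false
  ship-to country ∈ {CA, DE, FR, UK}: US is not in the set → false
  primary category = grocery: apparel == grocery is false
Combine:
[1.1.1] true OR false = true
[1.1] NOT true = false
[1.2.2] true AND true = true
[1.2] true AND true = true
[1] false OR true = true
[2.1] false → false (antecedent false ⇒ implication holds) = true
[2.2.1] true AND false = false
[2.2] NOT false = true
[2.3.1] false OR false = false
[2.3] NOT false = true
[2] true AND true AND true = true
[root] true AND true = true
Overall: true → applied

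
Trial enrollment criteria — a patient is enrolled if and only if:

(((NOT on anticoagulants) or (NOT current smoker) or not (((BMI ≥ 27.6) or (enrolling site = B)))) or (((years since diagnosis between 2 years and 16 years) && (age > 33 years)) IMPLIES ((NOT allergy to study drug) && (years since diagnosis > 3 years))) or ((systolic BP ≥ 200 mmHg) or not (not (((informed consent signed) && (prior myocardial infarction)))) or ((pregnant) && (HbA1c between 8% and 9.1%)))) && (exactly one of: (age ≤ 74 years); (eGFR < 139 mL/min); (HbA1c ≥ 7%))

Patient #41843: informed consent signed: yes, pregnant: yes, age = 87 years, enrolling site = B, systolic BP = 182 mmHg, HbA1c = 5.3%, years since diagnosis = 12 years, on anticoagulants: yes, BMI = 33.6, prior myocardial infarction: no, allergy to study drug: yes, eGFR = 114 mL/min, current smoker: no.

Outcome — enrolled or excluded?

Atomic conditions:
  NOT on anticoagulants: yes → false
  NOT current smoker: no → true
  BMI ≥ 27.6: 33.6 ≥ 27.6 is true
  enrolling site = B: B == B is true
  years since diagnosis between 2 years and 16 years: 12 in [2, 16] is true
  age > 33 years: 87 > 33 is true
  NOT allergy to study drug: yes → false
  years since diagnosis > 3 years: 12 > 3 is true
  systolic BP ≥ 200 mmHg: 182 ≥ 200 is false
  informed consent signed: yes → true
  prior myocardial infarction: no → false
  pregnant: yes → true
  HbA1c between 8% and 9.1%: 5.3 in [8, 9.1] is false
  age ≤ 74 years: 87 ≤ 74 is false
  eGFR < 139 mL/min: 114 < 139 is true
  HbA1c ≥ 7%: 5.3 ≥ 7 is false
Combine:
[1.1.3.1] true OR true = true
[1.1.3] NOT true = false
[1.1] false OR true OR false = true
[1.2.1] true AND true = true
[1.2.2] false AND true = false
[1.2] true → false = false
[1.3.2.1.1] true AND false = false
[1.3.2.1] NOT false = true
[1.3.2] NOT true = false
[1.3.3] true AND false = false
[1.3] false OR false OR false = false
[1] true OR false OR false = true
[2] exactly-one(false, true, false) = true
[root] true AND true = true
Overall: true → enrolled

Enrolled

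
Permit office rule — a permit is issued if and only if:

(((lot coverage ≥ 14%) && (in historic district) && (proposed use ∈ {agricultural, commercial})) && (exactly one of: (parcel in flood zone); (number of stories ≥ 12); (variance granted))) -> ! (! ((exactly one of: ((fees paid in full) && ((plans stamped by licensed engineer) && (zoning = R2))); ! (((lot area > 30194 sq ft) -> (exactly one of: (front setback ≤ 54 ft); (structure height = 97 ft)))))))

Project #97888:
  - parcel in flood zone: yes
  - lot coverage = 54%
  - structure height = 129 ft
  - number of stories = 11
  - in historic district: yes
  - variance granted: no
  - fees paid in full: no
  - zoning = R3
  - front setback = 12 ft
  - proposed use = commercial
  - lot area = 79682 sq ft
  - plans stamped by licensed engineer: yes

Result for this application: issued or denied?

Atomic conditions:
  lot coverage ≥ 14%: 54 ≥ 14 is true
  in historic district: yes → true
  proposed use ∈ {agricultural, commercial}: commercial is in the set → true
  parcel in flood zone: yes → true
  number of stories ≥ 12: 11 ≥ 12 is false
  variance granted: no → false
  fees paid in full: no → false
  plans stamped by licensed engineer: yes → true
  zoning = R2: R3 == R2 is false
  lot area > 30194 sq ft: 79682 > 30194 is true
  front setback ≤ 54 ft: 12 ≤ 54 is true
  structure height = 97 ft: 129 == 97 is false
Combine:
[1.1] true AND true AND true = true
[1.2] exactly-one(true, false, false) = true
[1] true AND true = true
[2.1.1.1.2] true AND false = false
[2.1.1.1] false AND false = false
[2.1.1.2.1.2] exactly-one(true, false) = true
[2.1.1.2.1] true → true = true
[2.1.1.2] NOT true = false
[2.1.1] exactly-one(false, false) = false
[2.1] NOT false = true
[2] NOT true = false
[root] true → false = false
Overall: false → denied

Denied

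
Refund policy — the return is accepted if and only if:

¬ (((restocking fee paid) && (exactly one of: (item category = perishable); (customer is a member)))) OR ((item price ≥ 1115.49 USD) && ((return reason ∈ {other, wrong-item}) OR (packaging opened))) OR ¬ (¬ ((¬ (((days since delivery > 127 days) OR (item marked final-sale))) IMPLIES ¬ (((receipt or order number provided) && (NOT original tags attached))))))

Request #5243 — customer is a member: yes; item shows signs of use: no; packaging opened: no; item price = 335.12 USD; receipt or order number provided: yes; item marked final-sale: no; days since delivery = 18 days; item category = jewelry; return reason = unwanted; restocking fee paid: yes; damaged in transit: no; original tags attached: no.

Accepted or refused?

Atomic conditions:
  restocking fee paid: yes → true
  item category = perishable: jewelry == perishable is false
  customer is a member: yes → true
  item price ≥ 1115.49 USD: 335.12 ≥ 1115.49 is false
  return reason ∈ {other, wrong-item}: unwanted is not in the set → false
  packaging opened: no → false
  days since delivery > 127 days: 18 > 127 is false
  item marked final-sale: no → false
  receipt or order number provided: yes → true
  NOT original tags attached: no → true
Combine:
[1.1.2] exactly-one(false, true) = true
[1.1] true AND true = true
[1] NOT true = false
[2.2] false OR false = false
[2] false AND false = false
[3.1.1.1.1] false OR false = false
[3.1.1.1] NOT false = true
[3.1.1.2.1] true AND true = true
[3.1.1.2] NOT true = false
[3.1.1] true → false = false
[3.1] NOT false = true
[3] NOT true = false
[root] false OR false OR false = false
Overall: false → refused

Refused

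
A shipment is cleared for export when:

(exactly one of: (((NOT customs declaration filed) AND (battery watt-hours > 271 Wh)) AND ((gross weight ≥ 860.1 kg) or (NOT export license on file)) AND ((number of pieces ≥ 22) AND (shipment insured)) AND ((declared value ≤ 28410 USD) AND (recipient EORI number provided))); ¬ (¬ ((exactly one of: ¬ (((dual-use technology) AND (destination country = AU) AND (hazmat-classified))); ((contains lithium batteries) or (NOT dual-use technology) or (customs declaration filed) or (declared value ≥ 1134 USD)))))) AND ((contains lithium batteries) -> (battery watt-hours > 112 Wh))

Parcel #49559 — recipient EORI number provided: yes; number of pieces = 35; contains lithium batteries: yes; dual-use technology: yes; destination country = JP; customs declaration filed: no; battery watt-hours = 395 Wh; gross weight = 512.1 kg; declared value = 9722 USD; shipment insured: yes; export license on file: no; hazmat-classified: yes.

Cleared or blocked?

Atomic conditions:
  NOT customs declaration filed: no → true
  battery watt-hours > 271 Wh: 395 > 271 is true
  gross weight ≥ 860.1 kg: 512.1 ≥ 860.1 is false
  NOT export license on file: no → true
  number of pieces ≥ 22: 35 ≥ 22 is true
  shipment insured: yes → true
  declared value ≤ 28410 USD: 9722 ≤ 28410 is true
  recipient EORI number provided: yes → true
  dual-use technology: yes → true
  destination country = AU: JP == AU is false
  hazmat-classified: yes → true
  contains lithium batteries: yes → true
  NOT dual-use technology: yes → false
  customs declaration filed: no → false
  declared value ≥ 1134 USD: 9722 ≥ 1134 is true
  battery watt-hours > 112 Wh: 395 > 112 is true
Combine:
[1.1.1] true AND true = true
[1.1.2] false OR true = true
[1.1.3] true AND true = true
[1.1.4] true AND true = true
[1.1] true AND true AND true AND true = true
[1.2.1.1.1.1] true AND false AND true = false
[1.2.1.1.1] NOT false = true
[1.2.1.1.2] true OR false OR false OR true = true
[1.2.1.1] exactly-one(true, true) = false
[1.2.1] NOT false = true
[1.2] NOT true = false
[1] exactly-one(true, false) = true
[2] true → true = true
[root] true AND true = true
Overall: true → cleared

Cleared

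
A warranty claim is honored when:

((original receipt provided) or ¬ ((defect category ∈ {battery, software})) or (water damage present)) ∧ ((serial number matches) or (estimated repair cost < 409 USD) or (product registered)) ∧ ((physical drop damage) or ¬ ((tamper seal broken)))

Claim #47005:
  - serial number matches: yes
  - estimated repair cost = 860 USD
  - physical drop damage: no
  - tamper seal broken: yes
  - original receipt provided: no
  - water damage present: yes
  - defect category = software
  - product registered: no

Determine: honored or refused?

Refused

Atomic conditions:
  original receipt provided: no → false
  defect category ∈ {battery, software}: software is in the set → true
  water damage present: yes → true
  serial number matches: yes → true
  estimated repair cost < 409 USD: 860 < 409 is false
  product registered: no → false
  physical drop damage: no → false
  tamper seal broken: yes → true
Combine:
[1.2] NOT true = false
[1] false OR false OR true = true
[2] true OR false OR false = true
[3.2] NOT true = false
[3] false OR false = false
[root] true AND true AND false = false
Overall: false → refused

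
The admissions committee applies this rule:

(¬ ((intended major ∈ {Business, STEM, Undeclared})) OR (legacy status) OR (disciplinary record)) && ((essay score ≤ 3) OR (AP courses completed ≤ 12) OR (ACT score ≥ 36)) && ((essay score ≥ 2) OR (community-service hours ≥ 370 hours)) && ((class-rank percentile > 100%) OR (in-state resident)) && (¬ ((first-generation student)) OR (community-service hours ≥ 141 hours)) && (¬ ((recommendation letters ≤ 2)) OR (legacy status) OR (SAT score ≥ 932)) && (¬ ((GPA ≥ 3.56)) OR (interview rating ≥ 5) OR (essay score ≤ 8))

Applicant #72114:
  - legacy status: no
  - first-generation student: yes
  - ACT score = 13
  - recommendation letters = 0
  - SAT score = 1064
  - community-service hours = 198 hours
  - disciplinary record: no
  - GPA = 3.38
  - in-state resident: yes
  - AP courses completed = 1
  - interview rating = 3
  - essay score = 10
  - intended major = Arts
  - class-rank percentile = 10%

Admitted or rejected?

Atomic conditions:
  intended major ∈ {Business, STEM, Undeclared}: Arts is not in the set → false
  legacy status: no → false
  disciplinary record: no → false
  essay score ≤ 3: 10 ≤ 3 is false
  AP courses completed ≤ 12: 1 ≤ 12 is true
  ACT score ≥ 36: 13 ≥ 36 is false
  essay score ≥ 2: 10 ≥ 2 is true
  community-service hours ≥ 370 hours: 198 ≥ 370 is false
  class-rank percentile > 100%: 10 > 100 is false
  in-state resident: yes → true
  first-generation student: yes → true
  community-service hours ≥ 141 hours: 198 ≥ 141 is true
  recommendation letters ≤ 2: 0 ≤ 2 is true
  SAT score ≥ 932: 1064 ≥ 932 is true
  GPA ≥ 3.56: 3.38 ≥ 3.56 is false
  interview rating ≥ 5: 3 ≥ 5 is false
  essay score ≤ 8: 10 ≤ 8 is false
Combine:
[1.1] NOT false = true
[1] true OR false OR false = true
[2] false OR true OR false = true
[3] true OR false = true
[4] false OR true = true
[5.1] NOT true = false
[5] false OR true = true
[6.1] NOT true = false
[6] false OR false OR true = true
[7.1] NOT false = true
[7] true OR false OR false = true
[root] true AND true AND true AND true AND true AND true AND true = true
Overall: true → admitted

Admitted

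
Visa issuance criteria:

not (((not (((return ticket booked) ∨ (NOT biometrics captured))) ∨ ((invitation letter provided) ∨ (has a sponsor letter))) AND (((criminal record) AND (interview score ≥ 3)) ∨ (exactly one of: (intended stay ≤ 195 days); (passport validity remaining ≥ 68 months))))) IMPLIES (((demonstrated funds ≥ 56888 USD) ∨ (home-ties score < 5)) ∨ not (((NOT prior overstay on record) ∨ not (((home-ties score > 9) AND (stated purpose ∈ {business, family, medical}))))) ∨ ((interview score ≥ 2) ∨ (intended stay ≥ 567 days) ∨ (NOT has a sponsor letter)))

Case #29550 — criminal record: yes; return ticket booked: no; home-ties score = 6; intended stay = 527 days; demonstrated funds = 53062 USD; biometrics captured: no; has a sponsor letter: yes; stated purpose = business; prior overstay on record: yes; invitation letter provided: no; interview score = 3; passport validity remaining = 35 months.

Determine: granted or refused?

Granted

Atomic conditions:
  return ticket booked: no → false
  NOT biometrics captured: no → true
  invitation letter provided: no → false
  has a sponsor letter: yes → true
  criminal record: yes → true
  interview score ≥ 3: 3 ≥ 3 is true
  intended stay ≤ 195 days: 527 ≤ 195 is false
  passport validity remaining ≥ 68 months: 35 ≥ 68 is false
  demonstrated funds ≥ 56888 USD: 53062 ≥ 56888 is false
  home-ties score < 5: 6 < 5 is false
  NOT prior overstay on record: yes → false
  home-ties score > 9: 6 > 9 is false
  stated purpose ∈ {business, family, medical}: business is in the set → true
  interview score ≥ 2: 3 ≥ 2 is true
  intended stay ≥ 567 days: 527 ≥ 567 is false
  NOT has a sponsor letter: yes → false
Combine:
[1.1.1.1.1] false OR true = true
[1.1.1.1] NOT true = false
[1.1.1.2] false OR true = true
[1.1.1] false OR true = true
[1.1.2.1] true AND true = true
[1.1.2.2] exactly-one(false, false) = false
[1.1.2] true OR false = true
[1.1] true AND true = true
[1] NOT true = false
[2.1] false OR false = false
[2.2.1.2.1] false AND true = false
[2.2.1.2] NOT false = true
[2.2.1] false OR true = true
[2.2] NOT true = false
[2.3] true OR false OR false = true
[2] false OR false OR true = true
[root] false → true (antecedent false ⇒ implication holds) = true
Overall: true → granted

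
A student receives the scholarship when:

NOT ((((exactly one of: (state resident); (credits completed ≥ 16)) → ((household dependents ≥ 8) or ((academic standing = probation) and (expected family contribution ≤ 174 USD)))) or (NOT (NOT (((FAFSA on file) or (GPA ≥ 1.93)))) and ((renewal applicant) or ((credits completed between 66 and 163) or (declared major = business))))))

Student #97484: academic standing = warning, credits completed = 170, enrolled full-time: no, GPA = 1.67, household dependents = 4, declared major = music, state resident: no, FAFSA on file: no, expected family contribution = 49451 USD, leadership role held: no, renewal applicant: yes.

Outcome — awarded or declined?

Atomic conditions:
  state resident: no → false
  credits completed ≥ 16: 170 ≥ 16 is true
  household dependents ≥ 8: 4 ≥ 8 is false
  academic standing = probation: warning == probation is false
  expected family contribution ≤ 174 USD: 49451 ≤ 174 is false
  FAFSA on file: no → false
  GPA ≥ 1.93: 1.67 ≥ 1.93 is false
  renewal applicant: yes → true
  credits completed between 66 and 163: 170 in [66, 163] is false
  declared major = business: music == business is false
Combine:
[1.1.1] exactly-one(false, true) = true
[1.1.2.2] false AND false = false
[1.1.2] false OR false = false
[1.1] true → false = false
[1.2.1.1.1] false OR false = false
[1.2.1.1] NOT false = true
[1.2.1] NOT true = false
[1.2.2.2] false OR false = false
[1.2.2] true OR false = true
[1.2] false AND true = false
[1] false OR false = false
[root] NOT false = true
Overall: true → awarded

Awarded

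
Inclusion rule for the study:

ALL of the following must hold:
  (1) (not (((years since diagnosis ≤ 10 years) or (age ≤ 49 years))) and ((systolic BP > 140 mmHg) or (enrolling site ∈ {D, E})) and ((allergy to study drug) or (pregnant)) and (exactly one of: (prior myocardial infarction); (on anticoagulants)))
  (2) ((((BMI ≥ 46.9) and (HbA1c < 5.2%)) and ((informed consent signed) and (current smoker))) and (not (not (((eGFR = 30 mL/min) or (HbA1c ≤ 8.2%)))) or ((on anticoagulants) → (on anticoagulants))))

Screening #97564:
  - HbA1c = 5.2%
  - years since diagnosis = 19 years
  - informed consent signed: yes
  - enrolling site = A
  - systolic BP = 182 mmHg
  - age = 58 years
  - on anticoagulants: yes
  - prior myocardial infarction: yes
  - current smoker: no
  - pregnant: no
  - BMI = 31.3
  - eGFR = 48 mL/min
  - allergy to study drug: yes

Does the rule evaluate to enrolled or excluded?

Excluded

Atomic conditions:
  years since diagnosis ≤ 10 years: 19 ≤ 10 is false
  age ≤ 49 years: 58 ≤ 49 is false
  systolic BP > 140 mmHg: 182 > 140 is true
  enrolling site ∈ {D, E}: A is not in the set → false
  allergy to study drug: yes → true
  pregnant: no → false
  prior myocardial infarction: yes → true
  on anticoagulants: yes → true
  BMI ≥ 46.9: 31.3 ≥ 46.9 is false
  HbA1c < 5.2%: 5.2 < 5.2 is false
  informed consent signed: yes → true
  current smoker: no → false
  eGFR = 30 mL/min: 48 == 30 is false
  HbA1c ≤ 8.2%: 5.2 ≤ 8.2 is true
Combine:
[1.1.1] false OR false = false
[1.1] NOT false = true
[1.2] true OR false = true
[1.3] true OR false = true
[1.4] exactly-one(true, true) = false
[1] true AND true AND true AND false = false
[2.1.1] false AND false = false
[2.1.2] true AND false = false
[2.1] false AND false = false
[2.2.1.1.1] false OR true = true
[2.2.1.1] NOT true = false
[2.2.1] NOT false = true
[2.2.2] true → true = true
[2.2] true OR true = true
[2] false AND true = false
[root] false AND false = false
Overall: false → excluded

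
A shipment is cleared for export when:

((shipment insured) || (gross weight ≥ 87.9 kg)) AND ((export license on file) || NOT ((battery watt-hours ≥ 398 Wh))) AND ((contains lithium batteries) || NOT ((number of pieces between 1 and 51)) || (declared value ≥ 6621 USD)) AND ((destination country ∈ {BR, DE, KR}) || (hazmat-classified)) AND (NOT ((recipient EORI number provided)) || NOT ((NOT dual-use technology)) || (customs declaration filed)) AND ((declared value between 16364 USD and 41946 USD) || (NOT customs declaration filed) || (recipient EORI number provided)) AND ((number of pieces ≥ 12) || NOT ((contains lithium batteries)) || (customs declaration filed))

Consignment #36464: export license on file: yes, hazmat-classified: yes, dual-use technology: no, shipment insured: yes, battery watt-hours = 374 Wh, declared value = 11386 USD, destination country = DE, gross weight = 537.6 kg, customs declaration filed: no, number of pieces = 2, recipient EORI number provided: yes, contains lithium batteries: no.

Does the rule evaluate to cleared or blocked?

Blocked

Atomic conditions:
  shipment insured: yes → true
  gross weight ≥ 87.9 kg: 537.6 ≥ 87.9 is true
  export license on file: yes → true
  battery watt-hours ≥ 398 Wh: 374 ≥ 398 is false
  contains lithium batteries: no → false
  number of pieces between 1 and 51: 2 in [1, 51] is true
  declared value ≥ 6621 USD: 11386 ≥ 6621 is true
  destination country ∈ {BR, DE, KR}: DE is in the set → true
  hazmat-classified: yes → true
  recipient EORI number provided: yes → true
  NOT dual-use technology: no → true
  customs declaration filed: no → false
  declared value between 16364 USD and 41946 USD: 11386 in [16364, 41946] is false
  NOT customs declaration filed: no → true
  number of pieces ≥ 12: 2 ≥ 12 is false
Combine:
[1] true OR true = true
[2.2] NOT false = true
[2] true OR true = true
[3.2] NOT true = false
[3] false OR false OR true = true
[4] true OR true = true
[5.1] NOT true = false
[5.2] NOT true = false
[5] false OR false OR false = false
[6] false OR true OR true = true
[7.2] NOT false = true
[7] false OR true OR false = true
[root] true AND true AND true AND true AND false AND true AND true = false
Overall: false → blocked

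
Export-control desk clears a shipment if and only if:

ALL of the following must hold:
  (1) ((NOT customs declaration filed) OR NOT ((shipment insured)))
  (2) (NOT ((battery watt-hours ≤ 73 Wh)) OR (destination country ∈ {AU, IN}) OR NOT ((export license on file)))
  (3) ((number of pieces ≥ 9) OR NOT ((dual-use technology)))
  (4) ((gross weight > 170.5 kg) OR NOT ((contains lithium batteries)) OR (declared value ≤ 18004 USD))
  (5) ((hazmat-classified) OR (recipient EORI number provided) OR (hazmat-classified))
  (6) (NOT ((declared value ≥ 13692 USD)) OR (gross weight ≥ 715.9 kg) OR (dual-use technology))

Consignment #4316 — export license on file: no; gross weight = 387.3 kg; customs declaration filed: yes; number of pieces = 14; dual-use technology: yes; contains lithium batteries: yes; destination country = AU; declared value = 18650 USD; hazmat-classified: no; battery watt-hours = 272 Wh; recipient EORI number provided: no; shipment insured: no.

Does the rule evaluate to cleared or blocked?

Atomic conditions:
  NOT customs declaration filed: yes → false
  shipment insured: no → false
  battery watt-hours ≤ 73 Wh: 272 ≤ 73 is false
  destination country ∈ {AU, IN}: AU is in the set → true
  export license on file: no → false
  number of pieces ≥ 9: 14 ≥ 9 is true
  dual-use technology: yes → true
  gross weight > 170.5 kg: 387.3 > 170.5 is true
  contains lithium batteries: yes → true
  declared value ≤ 18004 USD: 18650 ≤ 18004 is false
  hazmat-classified: no → false
  recipient EORI number provided: no → false
  declared value ≥ 13692 USD: 18650 ≥ 13692 is true
  gross weight ≥ 715.9 kg: 387.3 ≥ 715.9 is false
Combine:
[1.2] NOT false = true
[1] false OR true = true
[2.1] NOT false = true
[2.3] NOT false = true
[2] true OR true OR true = true
[3.2] NOT true = false
[3] true OR false = true
[4.2] NOT true = false
[4] true OR false OR false = true
[5] false OR false OR false = false
[6.1] NOT true = false
[6] false OR false OR true = true
[root] true AND true AND true AND true AND false AND true = false
Overall: false → blocked

Blocked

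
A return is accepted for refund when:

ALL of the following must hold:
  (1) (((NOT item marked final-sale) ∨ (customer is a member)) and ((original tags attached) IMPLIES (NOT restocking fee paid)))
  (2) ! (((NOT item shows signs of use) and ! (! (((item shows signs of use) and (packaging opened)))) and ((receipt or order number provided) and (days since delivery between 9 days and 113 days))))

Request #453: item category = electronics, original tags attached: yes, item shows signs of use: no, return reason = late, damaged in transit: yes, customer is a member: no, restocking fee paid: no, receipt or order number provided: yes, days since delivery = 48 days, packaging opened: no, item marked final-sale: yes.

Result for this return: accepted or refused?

Atomic conditions:
  NOT item marked final-sale: yes → false
  customer is a member: no → false
  original tags attached: yes → true
  NOT restocking fee paid: no → true
  NOT item shows signs of use: no → true
  item shows signs of use: no → false
  packaging opened: no → false
  receipt or order number provided: yes → true
  days since delivery between 9 days and 113 days: 48 in [9, 113] is true
Combine:
[1.1] false OR false = false
[1.2] true → true = true
[1] false AND true = false
[2.1.2.1.1] false AND false = false
[2.1.2.1] NOT false = true
[2.1.2] NOT true = false
[2.1.3] true AND true = true
[2.1] true AND false AND true = false
[2] NOT false = true
[root] false AND true = false
Overall: false → refused

Refused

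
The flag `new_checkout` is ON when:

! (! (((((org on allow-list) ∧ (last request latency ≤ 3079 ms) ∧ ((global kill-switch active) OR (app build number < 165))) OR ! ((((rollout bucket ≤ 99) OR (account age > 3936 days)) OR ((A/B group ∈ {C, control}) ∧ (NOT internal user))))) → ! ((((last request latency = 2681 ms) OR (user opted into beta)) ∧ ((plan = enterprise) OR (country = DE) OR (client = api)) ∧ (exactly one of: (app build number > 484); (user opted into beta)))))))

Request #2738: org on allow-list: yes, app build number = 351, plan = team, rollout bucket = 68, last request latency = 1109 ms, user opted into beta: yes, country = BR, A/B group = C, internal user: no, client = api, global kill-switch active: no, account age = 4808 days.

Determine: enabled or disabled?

Enabled

Atomic conditions:
  org on allow-list: yes → true
  last request latency ≤ 3079 ms: 1109 ≤ 3079 is true
  global kill-switch active: no → false
  app build number < 165: 351 < 165 is false
  rollout bucket ≤ 99: 68 ≤ 99 is true
  account age > 3936 days: 4808 > 3936 is true
  A/B group ∈ {C, control}: C is in the set → true
  NOT internal user: no → true
  last request latency = 2681 ms: 1109 == 2681 is false
  user opted into beta: yes → true
  plan = enterprise: team == enterprise is false
  country = DE: BR == DE is false
  client = api: api == api is true
  app build number > 484: 351 > 484 is false
Combine:
[1.1.1.1.3] false OR false = false
[1.1.1.1] true AND true AND false = false
[1.1.1.2.1.1] true OR true = true
[1.1.1.2.1.2] true AND true = true
[1.1.1.2.1] true OR true = true
[1.1.1.2] NOT true = false
[1.1.1] false OR false = false
[1.1.2.1.1] false OR true = true
[1.1.2.1.2] false OR false OR true = true
[1.1.2.1.3] exactly-one(false, true) = true
[1.1.2.1] true AND true AND true = true
[1.1.2] NOT true = false
[1.1] false → false (antecedent false ⇒ implication holds) = true
[1] NOT true = false
[root] NOT false = true
Overall: true → enabled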